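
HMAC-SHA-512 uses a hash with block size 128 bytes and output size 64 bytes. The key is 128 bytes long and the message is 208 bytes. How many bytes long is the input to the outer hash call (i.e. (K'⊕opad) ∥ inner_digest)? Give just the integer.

Key is 128 ≤ 128 bytes, zero-padded: |K'| = 128.
Outer input = (K'⊕opad) ∥ H(inner) → 128 + 64 = 192 bytes.

192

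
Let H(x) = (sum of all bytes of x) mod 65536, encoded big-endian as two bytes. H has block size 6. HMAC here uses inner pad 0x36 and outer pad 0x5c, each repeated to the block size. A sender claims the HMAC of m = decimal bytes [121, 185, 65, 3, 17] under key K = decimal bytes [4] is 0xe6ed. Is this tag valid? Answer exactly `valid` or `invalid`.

invalid

Key decimal bytes [4] = 04 is 1 byte ≤ B = 6; zero-pad to 6 bytes: K' = 04 00 00 00 00 00.
K' ⊕ ipad = 32 36 36 36 36 36; K' ⊕ opad = 58 5c 5c 5c 5c 5c.
Inner hash: sum = 50+54+54+54+54+54+121+185+65+3+17 = 711 → 02 c7.
Outer hash (recomputed tag): sum = 88+92+92+92+92+92+2+199 = 749 → 02 ed.
Recomputed tag = 02ed; claimed = e6ed → mismatch.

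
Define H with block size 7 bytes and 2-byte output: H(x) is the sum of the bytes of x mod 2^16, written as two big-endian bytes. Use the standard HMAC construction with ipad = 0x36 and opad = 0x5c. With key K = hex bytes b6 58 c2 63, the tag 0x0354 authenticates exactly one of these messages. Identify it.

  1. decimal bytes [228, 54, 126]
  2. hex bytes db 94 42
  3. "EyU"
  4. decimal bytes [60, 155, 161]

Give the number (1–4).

Key hex bytes b6 58 c2 63 is 4 bytes ≤ B = 7; zero-pad to 7 bytes: K' = b6 58 c2 63 00 00 00.
K' ⊕ ipad = 80 6e f4 55 36 36 36; K' ⊕ opad = ea 04 9e 3f 5c 5c 5c.
m1: inner = H(80 6e f4 55 36 36 36 e4 36 7e) = 04 71; tag = H(ea 04 9e 3f 5c 5c 5c 04 71) = 0354 ← matches
m2: inner = H(80 6e f4 55 36 36 36 db 94 42) = 04 8a; tag = H(ea 04 9e 3f 5c 5c 5c 04 8a) = 036d
m3: inner = H(80 6e f4 55 36 36 36 45 79 55) = 03 ec; tag = H(ea 04 9e 3f 5c 5c 5c 03 ec) = 03ce
m4: inner = H(80 6e f4 55 36 36 36 3c 9b a1) = 04 51; tag = H(ea 04 9e 3f 5c 5c 5c 04 51) = 0334

1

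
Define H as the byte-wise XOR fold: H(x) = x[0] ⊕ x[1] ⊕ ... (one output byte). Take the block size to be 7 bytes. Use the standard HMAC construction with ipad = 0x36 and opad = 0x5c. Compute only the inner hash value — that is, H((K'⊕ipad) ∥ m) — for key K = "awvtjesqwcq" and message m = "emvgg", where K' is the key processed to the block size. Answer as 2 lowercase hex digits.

34

Key "awvtjesqwcq" = 61 77 76 74 6a 65 73 71 77 63 71 is 11 bytes > B = 7, so hash it first: H(key) = 7c, then zero-pad to 7 bytes: K' = 7c 00 00 00 00 00 00.
K' ⊕ ipad = 4a 36 36 36 36 36 36.
Inner input = 4a 36 36 36 36 36 36 ∥ 65 6d 76 67 67.
Inner hash: XOR 4a⊕36⊕36⊕36⊕36⊕36⊕36⊕65⊕6d⊕76⊕67⊕67 = 34.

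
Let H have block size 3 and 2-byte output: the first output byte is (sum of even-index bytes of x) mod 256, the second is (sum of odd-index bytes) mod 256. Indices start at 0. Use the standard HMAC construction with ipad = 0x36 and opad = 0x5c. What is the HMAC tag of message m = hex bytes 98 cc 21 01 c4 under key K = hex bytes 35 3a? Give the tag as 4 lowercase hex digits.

Key hex bytes 35 3a is 2 bytes ≤ B = 3; zero-pad to 3 bytes: K' = 35 3a 00.
K' ⊕ ipad = 03 0c 36.  K' ⊕ opad = 69 66 5c.
Inner input = (K'⊕ipad) ∥ m = 03 0c 36 ∥ 98 cc 21 01 c4.
Inner hash: even-index sum = 262 mod 256 = 6; odd-index sum = 393 mod 256 = 137 → 06 89.
Outer input = (K'⊕opad) ∥ inner = 69 66 5c ∥ 06 89.
Outer hash (tag): even-index sum = 334 mod 256 = 78; odd-index sum = 108 mod 256 = 108 → 4e 6c.

4e6c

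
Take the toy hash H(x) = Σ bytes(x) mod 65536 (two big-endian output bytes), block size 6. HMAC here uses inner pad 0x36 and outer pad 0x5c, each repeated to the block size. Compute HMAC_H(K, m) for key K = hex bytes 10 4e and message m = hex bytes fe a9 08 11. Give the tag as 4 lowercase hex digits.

0207

Key hex bytes 10 4e is 2 bytes ≤ B = 6; zero-pad to 6 bytes: K' = 10 4e 00 00 00 00.
K' ⊕ ipad = 26 78 36 36 36 36.  K' ⊕ opad = 4c 12 5c 5c 5c 5c.
Inner input = (K'⊕ipad) ∥ m = 26 78 36 36 36 36 ∥ fe a9 08 11.
Inner hash: sum = 38+120+54+54+54+54+254+169+8+17 = 822 → 03 36.
Outer input = (K'⊕opad) ∥ inner = 4c 12 5c 5c 5c 5c ∥ 03 36.
Outer hash (tag): sum = 76+18+92+92+92+92+3+54 = 519 → 02 07.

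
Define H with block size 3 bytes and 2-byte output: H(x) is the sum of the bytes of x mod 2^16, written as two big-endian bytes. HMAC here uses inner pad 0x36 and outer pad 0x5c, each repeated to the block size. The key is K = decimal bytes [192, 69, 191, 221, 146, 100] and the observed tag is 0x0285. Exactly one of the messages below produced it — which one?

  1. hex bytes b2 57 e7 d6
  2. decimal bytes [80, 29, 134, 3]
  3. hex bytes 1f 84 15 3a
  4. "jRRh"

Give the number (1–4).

Key decimal bytes [192, 69, 191, 221, 146, 100] = c0 45 bf dd 92 64 is 6 bytes > B = 3, so hash it first: H(key) = 03 97, then zero-pad to 3 bytes: K' = 03 97 00.
K' ⊕ ipad = 35 a1 36; K' ⊕ opad = 5f cb 5c.
m1: inner = H(35 a1 36 b2 57 e7 d6) = 03 d2; tag = H(5f cb 5c 03 d2) = 025b
m2: inner = H(35 a1 36 50 1d 86 03) = 02 02; tag = H(5f cb 5c 02 02) = 018a
m3: inner = H(35 a1 36 1f 84 15 3a) = 01 fe; tag = H(5f cb 5c 01 fe) = 0285 ← matches
m4: inner = H(35 a1 36 6a 52 52 68) = 02 82; tag = H(5f cb 5c 02 82) = 020a

3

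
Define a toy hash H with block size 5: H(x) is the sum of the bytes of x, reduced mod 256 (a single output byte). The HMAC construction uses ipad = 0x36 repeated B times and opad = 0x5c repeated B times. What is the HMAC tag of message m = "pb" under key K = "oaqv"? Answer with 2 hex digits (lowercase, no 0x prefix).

62

Key "oaqv" = 6f 61 71 76 is 4 bytes ≤ B = 5; zero-pad to 5 bytes: K' = 6f 61 71 76 00.
K' ⊕ ipad = 59 57 47 40 36.  K' ⊕ opad = 33 3d 2d 2a 5c.
Inner input = (K'⊕ipad) ∥ m = 59 57 47 40 36 ∥ 70 62.
Inner hash: sum = 89+87+71+64+54+112+98 = 575; mod 256 = 63 → 3f.
Outer input = (K'⊕opad) ∥ inner = 33 3d 2d 2a 5c ∥ 3f.
Outer hash (tag): sum = 51+61+45+42+92+63 = 354; mod 256 = 98 → 62.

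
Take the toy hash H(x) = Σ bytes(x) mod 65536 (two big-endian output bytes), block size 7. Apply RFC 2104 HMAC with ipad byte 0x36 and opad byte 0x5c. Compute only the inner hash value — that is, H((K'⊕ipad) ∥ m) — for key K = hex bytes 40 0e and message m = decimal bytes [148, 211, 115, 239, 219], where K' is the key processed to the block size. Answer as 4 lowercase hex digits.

Key hex bytes 40 0e is 2 bytes ≤ B = 7; zero-pad to 7 bytes: K' = 40 0e 00 00 00 00 00.
K' ⊕ ipad = 76 38 36 36 36 36 36.
Inner input = 76 38 36 36 36 36 36 ∥ 94 d3 73 ef db.
Inner hash: sum = 118+56+54+54+54+54+54+148+211+115+239+219 = 1376 → 05 60.

0560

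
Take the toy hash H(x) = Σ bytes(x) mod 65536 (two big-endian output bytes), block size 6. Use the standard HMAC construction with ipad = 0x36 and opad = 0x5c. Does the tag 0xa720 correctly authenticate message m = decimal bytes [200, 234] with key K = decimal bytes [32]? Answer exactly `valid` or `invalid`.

invalid

Key decimal bytes [32] = 20 is 1 byte ≤ B = 6; zero-pad to 6 bytes: K' = 20 00 00 00 00 00.
K' ⊕ ipad = 16 36 36 36 36 36; K' ⊕ opad = 7c 5c 5c 5c 5c 5c.
Inner hash: sum = 22+54+54+54+54+54+200+234 = 726 → 02 d6.
Outer hash (recomputed tag): sum = 124+92+92+92+92+92+2+214 = 800 → 03 20.
Recomputed tag = 0320; claimed = a720 → mismatch.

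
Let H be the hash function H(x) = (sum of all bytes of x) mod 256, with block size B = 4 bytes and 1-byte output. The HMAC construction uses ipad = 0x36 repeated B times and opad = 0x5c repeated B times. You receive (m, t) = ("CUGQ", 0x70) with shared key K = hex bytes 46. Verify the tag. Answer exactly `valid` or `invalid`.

valid

Key hex bytes 46 is 1 byte ≤ B = 4; zero-pad to 4 bytes: K' = 46 00 00 00.
K' ⊕ ipad = 70 36 36 36; K' ⊕ opad = 1a 5c 5c 5c.
Inner hash: sum = 112+54+54+54+67+85+71+81 = 578; mod 256 = 66 → 42.
Outer hash (recomputed tag): sum = 26+92+92+92+66 = 368; mod 256 = 112 → 70.
Recomputed tag = 70; claimed = 70 → match.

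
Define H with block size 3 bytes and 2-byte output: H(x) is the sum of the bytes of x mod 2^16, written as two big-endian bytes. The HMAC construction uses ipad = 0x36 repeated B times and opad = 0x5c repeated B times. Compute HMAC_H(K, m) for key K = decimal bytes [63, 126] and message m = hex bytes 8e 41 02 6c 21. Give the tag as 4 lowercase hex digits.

01c7

Key decimal bytes [63, 126] = 3f 7e is 2 bytes ≤ B = 3; zero-pad to 3 bytes: K' = 3f 7e 00.
K' ⊕ ipad = 09 48 36.  K' ⊕ opad = 63 22 5c.
Inner input = (K'⊕ipad) ∥ m = 09 48 36 ∥ 8e 41 02 6c 21.
Inner hash: sum = 9+72+54+142+65+2+108+33 = 485 → 01 e5.
Outer input = (K'⊕opad) ∥ inner = 63 22 5c ∥ 01 e5.
Outer hash (tag): sum = 99+34+92+1+229 = 455 → 01 c7.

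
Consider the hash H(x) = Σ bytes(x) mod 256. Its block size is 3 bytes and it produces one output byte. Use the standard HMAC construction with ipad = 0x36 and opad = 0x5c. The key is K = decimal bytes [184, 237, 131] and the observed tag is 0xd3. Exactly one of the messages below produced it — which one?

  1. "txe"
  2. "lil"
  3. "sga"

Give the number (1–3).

2

Key decimal bytes [184, 237, 131] = b8 ed 83 is exactly B = 3 bytes: K' = b8 ed 83.
K' ⊕ ipad = 8e db b5; K' ⊕ opad = e4 b1 df.
m1: inner = H(8e db b5 74 78 65) = 6f; tag = H(e4 b1 df 6f) = e3
m2: inner = H(8e db b5 6c 69 6c) = 5f; tag = H(e4 b1 df 5f) = d3 ← matches
m3: inner = H(8e db b5 73 67 61) = 59; tag = H(e4 b1 df 59) = cd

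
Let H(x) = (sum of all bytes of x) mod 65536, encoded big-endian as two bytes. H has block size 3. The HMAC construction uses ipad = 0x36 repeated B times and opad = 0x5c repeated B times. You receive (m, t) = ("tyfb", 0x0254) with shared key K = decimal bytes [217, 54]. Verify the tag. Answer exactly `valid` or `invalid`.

Key decimal bytes [217, 54] = d9 36 is 2 bytes ≤ B = 3; zero-pad to 3 bytes: K' = d9 36 00.
K' ⊕ ipad = ef 00 36; K' ⊕ opad = 85 6a 5c.
Inner hash: sum = 239+0+54+116+121+102+98 = 730 → 02 da.
Outer hash (recomputed tag): sum = 133+106+92+2+218 = 551 → 02 27.
Recomputed tag = 0227; claimed = 0254 → mismatch.

invalid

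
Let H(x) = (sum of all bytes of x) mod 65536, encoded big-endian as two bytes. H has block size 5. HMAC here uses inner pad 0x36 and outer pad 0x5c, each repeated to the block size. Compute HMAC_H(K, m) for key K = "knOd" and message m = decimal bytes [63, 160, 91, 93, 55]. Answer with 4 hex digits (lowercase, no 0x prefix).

Key "knOd" = 6b 6e 4f 64 is 4 bytes ≤ B = 5; zero-pad to 5 bytes: K' = 6b 6e 4f 64 00.
K' ⊕ ipad = 5d 58 79 52 36.  K' ⊕ opad = 37 32 13 38 5c.
Inner input = (K'⊕ipad) ∥ m = 5d 58 79 52 36 ∥ 3f a0 5b 5d 37.
Inner hash: sum = 93+88+121+82+54+63+160+91+93+55 = 900 → 03 84.
Outer input = (K'⊕opad) ∥ inner = 37 32 13 38 5c ∥ 03 84.
Outer hash (tag): sum = 55+50+19+56+92+3+132 = 407 → 01 97.

0197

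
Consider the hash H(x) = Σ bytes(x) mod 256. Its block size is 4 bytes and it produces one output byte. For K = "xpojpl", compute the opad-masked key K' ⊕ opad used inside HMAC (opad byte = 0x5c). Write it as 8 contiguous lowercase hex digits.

Key "xpojpl" = 78 70 6f 6a 70 6c is 6 bytes > B = 4, so hash it first: H(key) = 9d, then zero-pad to 4 bytes: K' = 9d 00 00 00.
XOR each byte with 0x5c: 9d⊕5c=c1, 00⊕5c=5c, 00⊕5c=5c, 00⊕5c=5c.

c15c5c5c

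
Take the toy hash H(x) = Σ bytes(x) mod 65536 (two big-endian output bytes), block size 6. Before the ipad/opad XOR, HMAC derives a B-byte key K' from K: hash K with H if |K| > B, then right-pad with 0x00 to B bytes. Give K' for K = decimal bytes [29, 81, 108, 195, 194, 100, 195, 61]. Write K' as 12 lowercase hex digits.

03c300000000

|K| = 8 > B = 6, so first hash the key.
H(K): sum = 29+81+108+195+194+100+195+61 = 963 → 03 c3.
Zero-pad H(K) = 03 c3 to 6 bytes: K' = 03 c3 00 00 00 00.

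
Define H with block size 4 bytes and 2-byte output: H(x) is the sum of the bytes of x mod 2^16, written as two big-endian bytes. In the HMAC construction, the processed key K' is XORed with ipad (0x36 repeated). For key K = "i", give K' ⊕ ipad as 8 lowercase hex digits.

5f363636

Key "i" = 69 is 1 byte ≤ B = 4; zero-pad to 4 bytes: K' = 69 00 00 00.
XOR each byte with 0x36: 69⊕36=5f, 00⊕36=36, 00⊕36=36, 00⊕36=36.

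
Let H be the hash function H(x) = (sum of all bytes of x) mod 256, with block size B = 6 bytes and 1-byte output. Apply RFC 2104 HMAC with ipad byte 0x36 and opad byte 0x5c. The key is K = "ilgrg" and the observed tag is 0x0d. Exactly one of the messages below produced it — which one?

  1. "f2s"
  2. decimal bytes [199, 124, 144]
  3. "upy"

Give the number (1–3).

2

Key "ilgrg" = 69 6c 67 72 67 is 5 bytes ≤ B = 6; zero-pad to 6 bytes: K' = 69 6c 67 72 67 00.
K' ⊕ ipad = 5f 5a 51 44 51 36; K' ⊕ opad = 35 30 3b 2e 3b 5c.
m1: inner = H(5f 5a 51 44 51 36 66 32 73) = e0; tag = H(35 30 3b 2e 3b 5c e0) = 45
m2: inner = H(5f 5a 51 44 51 36 c7 7c 90) = a8; tag = H(35 30 3b 2e 3b 5c a8) = 0d ← matches
m3: inner = H(5f 5a 51 44 51 36 75 70 79) = 33; tag = H(35 30 3b 2e 3b 5c 33) = 98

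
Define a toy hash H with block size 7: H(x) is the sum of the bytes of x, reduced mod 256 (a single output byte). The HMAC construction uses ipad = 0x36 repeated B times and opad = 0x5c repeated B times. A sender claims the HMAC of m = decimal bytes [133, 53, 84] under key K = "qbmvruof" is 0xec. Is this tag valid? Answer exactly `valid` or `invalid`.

valid

Key "qbmvruof" = 71 62 6d 76 72 75 6f 66 is 8 bytes > B = 7, so hash it first: H(key) = 72, then zero-pad to 7 bytes: K' = 72 00 00 00 00 00 00.
K' ⊕ ipad = 44 36 36 36 36 36 36; K' ⊕ opad = 2e 5c 5c 5c 5c 5c 5c.
Inner hash: sum = 68+54+54+54+54+54+54+133+53+84 = 662; mod 256 = 150 → 96.
Outer hash (recomputed tag): sum = 46+92+92+92+92+92+92+150 = 748; mod 256 = 236 → ec.
Recomputed tag = ec; claimed = ec → match.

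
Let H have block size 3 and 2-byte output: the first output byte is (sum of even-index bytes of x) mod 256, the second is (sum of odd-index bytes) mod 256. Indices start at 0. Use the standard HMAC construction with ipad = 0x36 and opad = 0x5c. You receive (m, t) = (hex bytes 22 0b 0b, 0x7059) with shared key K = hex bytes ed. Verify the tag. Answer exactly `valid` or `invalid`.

Key hex bytes ed is 1 byte ≤ B = 3; zero-pad to 3 bytes: K' = ed 00 00.
K' ⊕ ipad = db 36 36; K' ⊕ opad = b1 5c 5c.
Inner hash: even-index sum = 284 mod 256 = 28; odd-index sum = 99 mod 256 = 99 → 1c 63.
Outer hash (recomputed tag): even-index sum = 368 mod 256 = 112; odd-index sum = 120 mod 256 = 120 → 70 78.
Recomputed tag = 7078; claimed = 7059 → mismatch.

invalid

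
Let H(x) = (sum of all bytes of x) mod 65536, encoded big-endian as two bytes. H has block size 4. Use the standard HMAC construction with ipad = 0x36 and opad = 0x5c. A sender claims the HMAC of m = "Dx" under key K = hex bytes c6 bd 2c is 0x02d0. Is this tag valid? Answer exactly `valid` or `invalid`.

valid

Key hex bytes c6 bd 2c is 3 bytes ≤ B = 4; zero-pad to 4 bytes: K' = c6 bd 2c 00.
K' ⊕ ipad = f0 8b 1a 36; K' ⊕ opad = 9a e1 70 5c.
Inner hash: sum = 240+139+26+54+68+120 = 647 → 02 87.
Outer hash (recomputed tag): sum = 154+225+112+92+2+135 = 720 → 02 d0.
Recomputed tag = 02d0; claimed = 02d0 → match.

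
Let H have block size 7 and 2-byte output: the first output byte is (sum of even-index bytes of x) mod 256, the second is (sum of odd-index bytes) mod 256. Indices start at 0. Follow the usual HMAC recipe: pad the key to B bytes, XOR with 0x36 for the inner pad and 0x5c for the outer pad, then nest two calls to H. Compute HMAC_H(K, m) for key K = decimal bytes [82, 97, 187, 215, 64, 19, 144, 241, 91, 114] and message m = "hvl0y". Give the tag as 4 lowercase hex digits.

Key decimal bytes [82, 97, 187, 215, 64, 19, 144, 241, 91, 114] = 52 61 bb d7 40 13 90 f1 5b 72 is 10 bytes > B = 7, so hash it first: H(key) = 38 ae, then zero-pad to 7 bytes: K' = 38 ae 00 00 00 00 00.
K' ⊕ ipad = 0e 98 36 36 36 36 36.  K' ⊕ opad = 64 f2 5c 5c 5c 5c 5c.
Inner input = (K'⊕ipad) ∥ m = 0e 98 36 36 36 36 36 ∥ 68 76 6c 30 79.
Inner hash: even-index sum = 342 mod 256 = 86; odd-index sum = 593 mod 256 = 81 → 56 51.
Outer input = (K'⊕opad) ∥ inner = 64 f2 5c 5c 5c 5c 5c ∥ 56 51.
Outer hash (tag): even-index sum = 457 mod 256 = 201; odd-index sum = 512 mod 256 = 0 → c9 00.

c900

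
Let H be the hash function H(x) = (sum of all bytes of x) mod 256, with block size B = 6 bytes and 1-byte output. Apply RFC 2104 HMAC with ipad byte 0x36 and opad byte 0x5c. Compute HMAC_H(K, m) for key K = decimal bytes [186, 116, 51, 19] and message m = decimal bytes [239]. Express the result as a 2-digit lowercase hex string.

Key decimal bytes [186, 116, 51, 19] = ba 74 33 13 is 4 bytes ≤ B = 6; zero-pad to 6 bytes: K' = ba 74 33 13 00 00.
K' ⊕ ipad = 8c 42 05 25 36 36.  K' ⊕ opad = e6 28 6f 4f 5c 5c.
Inner input = (K'⊕ipad) ∥ m = 8c 42 05 25 36 36 ∥ ef.
Inner hash: sum = 140+66+5+37+54+54+239 = 595; mod 256 = 83 → 53.
Outer input = (K'⊕opad) ∥ inner = e6 28 6f 4f 5c 5c ∥ 53.
Outer hash (tag): sum = 230+40+111+79+92+92+83 = 727; mod 256 = 215 → d7.

d7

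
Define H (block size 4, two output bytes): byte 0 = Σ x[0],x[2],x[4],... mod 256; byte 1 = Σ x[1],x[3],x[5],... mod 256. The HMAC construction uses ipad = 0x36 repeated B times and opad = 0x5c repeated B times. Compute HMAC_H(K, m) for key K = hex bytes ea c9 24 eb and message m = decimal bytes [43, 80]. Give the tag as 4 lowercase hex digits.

4778

Key hex bytes ea c9 24 eb is exactly B = 4 bytes: K' = ea c9 24 eb.
K' ⊕ ipad = dc ff 12 dd.  K' ⊕ opad = b6 95 78 b7.
Inner input = (K'⊕ipad) ∥ m = dc ff 12 dd ∥ 2b 50.
Inner hash: even-index sum = 281 mod 256 = 25; odd-index sum = 556 mod 256 = 44 → 19 2c.
Outer input = (K'⊕opad) ∥ inner = b6 95 78 b7 ∥ 19 2c.
Outer hash (tag): even-index sum = 327 mod 256 = 71; odd-index sum = 376 mod 256 = 120 → 47 78.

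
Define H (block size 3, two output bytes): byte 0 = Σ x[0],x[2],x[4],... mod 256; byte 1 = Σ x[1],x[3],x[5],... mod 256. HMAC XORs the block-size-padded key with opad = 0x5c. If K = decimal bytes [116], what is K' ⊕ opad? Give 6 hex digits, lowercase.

Key decimal bytes [116] = 74 is 1 byte ≤ B = 3; zero-pad to 3 bytes: K' = 74 00 00.
XOR each byte with 0x5c: 74⊕5c=28, 00⊕5c=5c, 00⊕5c=5c.

285c5c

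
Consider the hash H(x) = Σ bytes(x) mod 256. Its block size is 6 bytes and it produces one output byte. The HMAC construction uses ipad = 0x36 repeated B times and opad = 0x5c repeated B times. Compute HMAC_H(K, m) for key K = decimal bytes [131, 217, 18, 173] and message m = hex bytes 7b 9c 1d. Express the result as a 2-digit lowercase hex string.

5e

Key decimal bytes [131, 217, 18, 173] = 83 d9 12 ad is 4 bytes ≤ B = 6; zero-pad to 6 bytes: K' = 83 d9 12 ad 00 00.
K' ⊕ ipad = b5 ef 24 9b 36 36.  K' ⊕ opad = df 85 4e f1 5c 5c.
Inner input = (K'⊕ipad) ∥ m = b5 ef 24 9b 36 36 ∥ 7b 9c 1d.
Inner hash: sum = 181+239+36+155+54+54+123+156+29 = 1027; mod 256 = 3 → 03.
Outer input = (K'⊕opad) ∥ inner = df 85 4e f1 5c 5c ∥ 03.
Outer hash (tag): sum = 223+133+78+241+92+92+3 = 862; mod 256 = 94 → 5e.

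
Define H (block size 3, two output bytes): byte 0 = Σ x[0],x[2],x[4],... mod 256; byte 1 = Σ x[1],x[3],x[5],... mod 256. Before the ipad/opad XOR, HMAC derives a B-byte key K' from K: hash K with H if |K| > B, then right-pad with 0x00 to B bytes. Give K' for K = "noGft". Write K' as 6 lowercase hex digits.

|K| = 5 > B = 3, so first hash the key.
H(K): even-index sum = 297 mod 256 = 41; odd-index sum = 213 mod 256 = 213 → 29 d5.
Zero-pad H(K) = 29 d5 to 3 bytes: K' = 29 d5 00.

29d500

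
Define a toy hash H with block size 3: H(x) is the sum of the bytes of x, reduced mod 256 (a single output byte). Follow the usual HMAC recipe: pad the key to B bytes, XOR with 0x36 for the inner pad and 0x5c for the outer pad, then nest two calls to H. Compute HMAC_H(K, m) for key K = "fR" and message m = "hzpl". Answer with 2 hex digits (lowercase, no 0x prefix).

Key "fR" = 66 52 is 2 bytes ≤ B = 3; zero-pad to 3 bytes: K' = 66 52 00.
K' ⊕ ipad = 50 64 36.  K' ⊕ opad = 3a 0e 5c.
Inner input = (K'⊕ipad) ∥ m = 50 64 36 ∥ 68 7a 70 6c.
Inner hash: sum = 80+100+54+104+122+112+108 = 680; mod 256 = 168 → a8.
Outer input = (K'⊕opad) ∥ inner = 3a 0e 5c ∥ a8.
Outer hash (tag): sum = 58+14+92+168 = 332; mod 256 = 76 → 4c.

4c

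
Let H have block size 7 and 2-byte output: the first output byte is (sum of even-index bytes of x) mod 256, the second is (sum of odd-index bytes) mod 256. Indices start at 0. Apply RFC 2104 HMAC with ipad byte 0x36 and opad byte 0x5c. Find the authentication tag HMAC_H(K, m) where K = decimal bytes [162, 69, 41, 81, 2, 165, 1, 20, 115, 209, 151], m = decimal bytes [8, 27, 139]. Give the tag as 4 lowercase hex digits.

addf

Key decimal bytes [162, 69, 41, 81, 2, 165, 1, 20, 115, 209, 151] = a2 45 29 51 02 a5 01 14 73 d1 97 is 11 bytes > B = 7, so hash it first: H(key) = d8 20, then zero-pad to 7 bytes: K' = d8 20 00 00 00 00 00.
K' ⊕ ipad = ee 16 36 36 36 36 36.  K' ⊕ opad = 84 7c 5c 5c 5c 5c 5c.
Inner input = (K'⊕ipad) ∥ m = ee 16 36 36 36 36 36 ∥ 08 1b 8b.
Inner hash: even-index sum = 427 mod 256 = 171; odd-index sum = 277 mod 256 = 21 → ab 15.
Outer input = (K'⊕opad) ∥ inner = 84 7c 5c 5c 5c 5c 5c ∥ ab 15.
Outer hash (tag): even-index sum = 429 mod 256 = 173; odd-index sum = 479 mod 256 = 223 → ad df.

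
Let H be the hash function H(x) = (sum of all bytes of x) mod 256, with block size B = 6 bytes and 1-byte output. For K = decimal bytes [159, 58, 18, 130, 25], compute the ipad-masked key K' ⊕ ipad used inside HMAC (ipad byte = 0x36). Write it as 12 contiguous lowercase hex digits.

Key decimal bytes [159, 58, 18, 130, 25] = 9f 3a 12 82 19 is 5 bytes ≤ B = 6; zero-pad to 6 bytes: K' = 9f 3a 12 82 19 00.
XOR each byte with 0x36: 9f⊕36=a9, 3a⊕36=0c, 12⊕36=24, 82⊕36=b4, 19⊕36=2f, 00⊕36=36.

a90c24b42f36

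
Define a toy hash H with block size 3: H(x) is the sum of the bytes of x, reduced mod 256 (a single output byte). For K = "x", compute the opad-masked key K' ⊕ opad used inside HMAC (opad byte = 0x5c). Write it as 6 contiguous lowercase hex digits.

245c5c

Key "x" = 78 is 1 byte ≤ B = 3; zero-pad to 3 bytes: K' = 78 00 00.
XOR each byte with 0x5c: 78⊕5c=24, 00⊕5c=5c, 00⊕5c=5c.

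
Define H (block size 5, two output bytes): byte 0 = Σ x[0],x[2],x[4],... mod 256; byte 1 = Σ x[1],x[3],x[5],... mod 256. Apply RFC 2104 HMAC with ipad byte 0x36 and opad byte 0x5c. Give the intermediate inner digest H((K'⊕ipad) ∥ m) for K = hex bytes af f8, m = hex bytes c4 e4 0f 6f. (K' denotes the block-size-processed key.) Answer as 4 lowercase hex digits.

Key hex bytes af f8 is 2 bytes ≤ B = 5; zero-pad to 5 bytes: K' = af f8 00 00 00.
K' ⊕ ipad = 99 ce 36 36 36.
Inner input = 99 ce 36 36 36 ∥ c4 e4 0f 6f.
Inner hash: even-index sum = 600 mod 256 = 88; odd-index sum = 471 mod 256 = 215 → 58 d7.

58d7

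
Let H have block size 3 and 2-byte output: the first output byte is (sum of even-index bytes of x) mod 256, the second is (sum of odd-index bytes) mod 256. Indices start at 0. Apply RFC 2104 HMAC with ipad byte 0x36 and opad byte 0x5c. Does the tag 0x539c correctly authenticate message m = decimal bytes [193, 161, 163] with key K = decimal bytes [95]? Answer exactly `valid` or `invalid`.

invalid

Key decimal bytes [95] = 5f is 1 byte ≤ B = 3; zero-pad to 3 bytes: K' = 5f 00 00.
K' ⊕ ipad = 69 36 36; K' ⊕ opad = 03 5c 5c.
Inner hash: even-index sum = 320 mod 256 = 64; odd-index sum = 410 mod 256 = 154 → 40 9a.
Outer hash (recomputed tag): even-index sum = 249 mod 256 = 249; odd-index sum = 156 mod 256 = 156 → f9 9c.
Recomputed tag = f99c; claimed = 539c → mismatch.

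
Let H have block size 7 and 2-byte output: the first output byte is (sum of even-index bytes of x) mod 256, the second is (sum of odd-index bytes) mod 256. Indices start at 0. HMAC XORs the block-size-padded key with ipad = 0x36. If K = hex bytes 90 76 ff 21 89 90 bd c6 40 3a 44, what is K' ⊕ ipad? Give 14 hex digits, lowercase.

6f113636363636

Key hex bytes 90 76 ff 21 89 90 bd c6 40 3a 44 is 11 bytes > B = 7, so hash it first: H(key) = 59 27, then zero-pad to 7 bytes: K' = 59 27 00 00 00 00 00.
XOR each byte with 0x36: 59⊕36=6f, 27⊕36=11, 00⊕36=36, 00⊕36=36, 00⊕36=36, 00⊕36=36, 00⊕36=36.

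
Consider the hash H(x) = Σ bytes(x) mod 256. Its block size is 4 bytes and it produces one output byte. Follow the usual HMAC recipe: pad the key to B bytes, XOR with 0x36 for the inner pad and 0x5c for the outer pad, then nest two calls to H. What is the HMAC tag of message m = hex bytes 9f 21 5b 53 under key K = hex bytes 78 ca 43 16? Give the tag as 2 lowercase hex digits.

Key hex bytes 78 ca 43 16 is exactly B = 4 bytes: K' = 78 ca 43 16.
K' ⊕ ipad = 4e fc 75 20.  K' ⊕ opad = 24 96 1f 4a.
Inner input = (K'⊕ipad) ∥ m = 4e fc 75 20 ∥ 9f 21 5b 53.
Inner hash: sum = 78+252+117+32+159+33+91+83 = 845; mod 256 = 77 → 4d.
Outer input = (K'⊕opad) ∥ inner = 24 96 1f 4a ∥ 4d.
Outer hash (tag): sum = 36+150+31+74+77 = 368; mod 256 = 112 → 70.

70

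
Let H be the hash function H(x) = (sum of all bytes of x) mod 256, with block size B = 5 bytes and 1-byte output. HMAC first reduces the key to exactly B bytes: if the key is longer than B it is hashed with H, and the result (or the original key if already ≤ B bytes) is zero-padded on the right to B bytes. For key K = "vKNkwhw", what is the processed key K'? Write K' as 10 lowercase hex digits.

|K| = 7 > B = 5, so first hash the key.
H(K): sum = 118+75+78+107+119+104+119 = 720; mod 256 = 208 → d0.
Zero-pad H(K) = d0 to 5 bytes: K' = d0 00 00 00 00.

d000000000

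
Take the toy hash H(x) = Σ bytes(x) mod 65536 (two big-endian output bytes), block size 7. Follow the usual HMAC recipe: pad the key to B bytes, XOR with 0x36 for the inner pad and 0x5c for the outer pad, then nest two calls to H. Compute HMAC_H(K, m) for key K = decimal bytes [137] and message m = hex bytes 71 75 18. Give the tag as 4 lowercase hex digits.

Key decimal bytes [137] = 89 is 1 byte ≤ B = 7; zero-pad to 7 bytes: K' = 89 00 00 00 00 00 00.
K' ⊕ ipad = bf 36 36 36 36 36 36.  K' ⊕ opad = d5 5c 5c 5c 5c 5c 5c.
Inner input = (K'⊕ipad) ∥ m = bf 36 36 36 36 36 36 ∥ 71 75 18.
Inner hash: sum = 191+54+54+54+54+54+54+113+117+24 = 769 → 03 01.
Outer input = (K'⊕opad) ∥ inner = d5 5c 5c 5c 5c 5c 5c ∥ 03 01.
Outer hash (tag): sum = 213+92+92+92+92+92+92+3+1 = 769 → 03 01.

0301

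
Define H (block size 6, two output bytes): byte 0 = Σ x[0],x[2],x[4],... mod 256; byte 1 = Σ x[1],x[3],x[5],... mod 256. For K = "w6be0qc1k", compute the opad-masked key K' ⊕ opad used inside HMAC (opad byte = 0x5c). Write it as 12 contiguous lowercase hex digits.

Key "w6be0qc1k" = 77 36 62 65 30 71 63 31 6b is 9 bytes > B = 6, so hash it first: H(key) = d7 3d, then zero-pad to 6 bytes: K' = d7 3d 00 00 00 00.
XOR each byte with 0x5c: d7⊕5c=8b, 3d⊕5c=61, 00⊕5c=5c, 00⊕5c=5c, 00⊕5c=5c, 00⊕5c=5c.

8b615c5c5c5c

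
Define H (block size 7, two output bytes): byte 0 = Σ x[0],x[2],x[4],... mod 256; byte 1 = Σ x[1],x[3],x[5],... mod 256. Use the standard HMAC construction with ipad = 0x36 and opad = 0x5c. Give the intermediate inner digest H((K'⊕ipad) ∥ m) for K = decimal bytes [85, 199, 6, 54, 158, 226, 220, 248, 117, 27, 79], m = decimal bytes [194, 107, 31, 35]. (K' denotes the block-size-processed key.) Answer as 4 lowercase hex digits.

Key decimal bytes [85, 199, 6, 54, 158, 226, 220, 248, 117, 27, 79] = 55 c7 06 36 9e e2 dc f8 75 1b 4f is 11 bytes > B = 7, so hash it first: H(key) = 99 f2, then zero-pad to 7 bytes: K' = 99 f2 00 00 00 00 00.
K' ⊕ ipad = af c4 36 36 36 36 36.
Inner input = af c4 36 36 36 36 36 ∥ c2 6b 1f 23.
Inner hash: even-index sum = 479 mod 256 = 223; odd-index sum = 529 mod 256 = 17 → df 11.

df11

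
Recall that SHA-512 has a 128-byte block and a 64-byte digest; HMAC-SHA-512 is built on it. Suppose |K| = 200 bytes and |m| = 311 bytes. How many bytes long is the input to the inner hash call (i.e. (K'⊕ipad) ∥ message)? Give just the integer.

Key is 200 > 128 bytes, so it is hashed to 64 bytes then zero-padded to 128: |K'| = 128.
Inner input = (K'⊕ipad) ∥ m → 128 + 311 = 439 bytes.

439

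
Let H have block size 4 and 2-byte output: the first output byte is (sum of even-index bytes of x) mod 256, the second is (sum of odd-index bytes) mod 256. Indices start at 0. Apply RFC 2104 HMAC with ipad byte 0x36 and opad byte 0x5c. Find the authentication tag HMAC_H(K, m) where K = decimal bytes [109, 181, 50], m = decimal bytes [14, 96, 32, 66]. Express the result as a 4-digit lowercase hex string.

Key decimal bytes [109, 181, 50] = 6d b5 32 is 3 bytes ≤ B = 4; zero-pad to 4 bytes: K' = 6d b5 32 00.
K' ⊕ ipad = 5b 83 04 36.  K' ⊕ opad = 31 e9 6e 5c.
Inner input = (K'⊕ipad) ∥ m = 5b 83 04 36 ∥ 0e 60 20 42.
Inner hash: even-index sum = 141 mod 256 = 141; odd-index sum = 347 mod 256 = 91 → 8d 5b.
Outer input = (K'⊕opad) ∥ inner = 31 e9 6e 5c ∥ 8d 5b.
Outer hash (tag): even-index sum = 300 mod 256 = 44; odd-index sum = 416 mod 256 = 160 → 2c a0.

2ca0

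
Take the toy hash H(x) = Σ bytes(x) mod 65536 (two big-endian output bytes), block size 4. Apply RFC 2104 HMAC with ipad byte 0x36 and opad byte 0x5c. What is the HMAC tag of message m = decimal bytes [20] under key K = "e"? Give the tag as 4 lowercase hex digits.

Key "e" = 65 is 1 byte ≤ B = 4; zero-pad to 4 bytes: K' = 65 00 00 00.
K' ⊕ ipad = 53 36 36 36.  K' ⊕ opad = 39 5c 5c 5c.
Inner input = (K'⊕ipad) ∥ m = 53 36 36 36 ∥ 14.
Inner hash: sum = 83+54+54+54+20 = 265 → 01 09.
Outer input = (K'⊕opad) ∥ inner = 39 5c 5c 5c ∥ 01 09.
Outer hash (tag): sum = 57+92+92+92+1+9 = 343 → 01 57.

0157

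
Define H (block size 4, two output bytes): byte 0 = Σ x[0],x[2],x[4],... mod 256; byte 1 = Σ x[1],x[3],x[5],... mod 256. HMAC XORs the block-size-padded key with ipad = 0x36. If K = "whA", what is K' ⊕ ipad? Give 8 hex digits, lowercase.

Key "whA" = 77 68 41 is 3 bytes ≤ B = 4; zero-pad to 4 bytes: K' = 77 68 41 00.
XOR each byte with 0x36: 77⊕36=41, 68⊕36=5e, 41⊕36=77, 00⊕36=36.

415e7736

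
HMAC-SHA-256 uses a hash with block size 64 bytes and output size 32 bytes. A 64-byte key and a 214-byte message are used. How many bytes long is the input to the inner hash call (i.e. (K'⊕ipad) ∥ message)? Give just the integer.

278

Key is 64 ≤ 64 bytes, zero-padded: |K'| = 64.
Inner input = (K'⊕ipad) ∥ m → 64 + 214 = 278 bytes.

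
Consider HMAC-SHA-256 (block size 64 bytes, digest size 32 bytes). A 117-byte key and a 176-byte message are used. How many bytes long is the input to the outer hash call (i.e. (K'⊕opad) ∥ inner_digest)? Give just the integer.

96

Key is 117 > 64 bytes, so it is hashed to 32 bytes then zero-padded to 64: |K'| = 64.
Outer input = (K'⊕opad) ∥ H(inner) → 64 + 32 = 96 bytes.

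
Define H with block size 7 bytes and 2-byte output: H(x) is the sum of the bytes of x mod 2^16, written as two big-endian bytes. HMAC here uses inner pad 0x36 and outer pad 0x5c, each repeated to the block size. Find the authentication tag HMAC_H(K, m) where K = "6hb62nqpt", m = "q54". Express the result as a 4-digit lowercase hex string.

Key "6hb62nqpt" = 36 68 62 36 32 6e 71 70 74 is 9 bytes > B = 7, so hash it first: H(key) = 03 2b, then zero-pad to 7 bytes: K' = 03 2b 00 00 00 00 00.
K' ⊕ ipad = 35 1d 36 36 36 36 36.  K' ⊕ opad = 5f 77 5c 5c 5c 5c 5c.
Inner input = (K'⊕ipad) ∥ m = 35 1d 36 36 36 36 36 ∥ 71 35 34.
Inner hash: sum = 53+29+54+54+54+54+54+113+53+52 = 570 → 02 3a.
Outer input = (K'⊕opad) ∥ inner = 5f 77 5c 5c 5c 5c 5c ∥ 02 3a.
Outer hash (tag): sum = 95+119+92+92+92+92+92+2+58 = 734 → 02 de.

02de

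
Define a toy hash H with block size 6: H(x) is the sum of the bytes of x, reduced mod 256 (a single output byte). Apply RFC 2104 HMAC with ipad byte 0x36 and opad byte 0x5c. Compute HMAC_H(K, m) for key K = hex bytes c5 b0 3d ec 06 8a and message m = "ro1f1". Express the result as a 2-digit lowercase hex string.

b9

Key hex bytes c5 b0 3d ec 06 8a is exactly B = 6 bytes: K' = c5 b0 3d ec 06 8a.
K' ⊕ ipad = f3 86 0b da 30 bc.  K' ⊕ opad = 99 ec 61 b0 5a d6.
Inner input = (K'⊕ipad) ∥ m = f3 86 0b da 30 bc ∥ 72 6f 31 66 31.
Inner hash: sum = 243+134+11+218+48+188+114+111+49+102+49 = 1267; mod 256 = 243 → f3.
Outer input = (K'⊕opad) ∥ inner = 99 ec 61 b0 5a d6 ∥ f3.
Outer hash (tag): sum = 153+236+97+176+90+214+243 = 1209; mod 256 = 185 → b9.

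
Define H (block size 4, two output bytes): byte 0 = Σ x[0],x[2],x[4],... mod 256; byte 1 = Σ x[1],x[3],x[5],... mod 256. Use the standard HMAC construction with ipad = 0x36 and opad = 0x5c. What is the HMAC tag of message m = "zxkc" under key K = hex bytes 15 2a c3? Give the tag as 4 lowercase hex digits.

e5ff

Key hex bytes 15 2a c3 is 3 bytes ≤ B = 4; zero-pad to 4 bytes: K' = 15 2a c3 00.
K' ⊕ ipad = 23 1c f5 36.  K' ⊕ opad = 49 76 9f 5c.
Inner input = (K'⊕ipad) ∥ m = 23 1c f5 36 ∥ 7a 78 6b 63.
Inner hash: even-index sum = 509 mod 256 = 253; odd-index sum = 301 mod 256 = 45 → fd 2d.
Outer input = (K'⊕opad) ∥ inner = 49 76 9f 5c ∥ fd 2d.
Outer hash (tag): even-index sum = 485 mod 256 = 229; odd-index sum = 255 mod 256 = 255 → e5 ff.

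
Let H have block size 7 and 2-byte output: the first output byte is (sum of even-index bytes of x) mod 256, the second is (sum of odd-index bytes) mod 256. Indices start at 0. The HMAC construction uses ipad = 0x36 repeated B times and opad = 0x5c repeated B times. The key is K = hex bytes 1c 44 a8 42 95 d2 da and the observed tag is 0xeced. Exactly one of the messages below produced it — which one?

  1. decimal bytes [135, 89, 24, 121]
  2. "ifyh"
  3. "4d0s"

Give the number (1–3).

1

Key hex bytes 1c 44 a8 42 95 d2 da is exactly B = 7 bytes: K' = 1c 44 a8 42 95 d2 da.
K' ⊕ ipad = 2a 72 9e 74 a3 e4 ec; K' ⊕ opad = 40 18 f4 1e c9 8e 86.
m1: inner = H(2a 72 9e 74 a3 e4 ec 87 59 18 79) = 29 69; tag = H(40 18 f4 1e c9 8e 86 29 69) = eced ← matches
m2: inner = H(2a 72 9e 74 a3 e4 ec 69 66 79 68) = 25 ac; tag = H(40 18 f4 1e c9 8e 86 25 ac) = 2fe9
m3: inner = H(2a 72 9e 74 a3 e4 ec 34 64 30 73) = 2e 2e; tag = H(40 18 f4 1e c9 8e 86 2e 2e) = b1f2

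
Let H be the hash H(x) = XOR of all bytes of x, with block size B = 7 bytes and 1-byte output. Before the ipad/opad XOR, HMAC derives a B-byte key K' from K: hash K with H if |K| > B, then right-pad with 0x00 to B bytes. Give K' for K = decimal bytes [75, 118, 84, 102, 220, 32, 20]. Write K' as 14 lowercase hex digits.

4b765466dc2014

Key decimal bytes [75, 118, 84, 102, 220, 32, 20] = 4b 76 54 66 dc 20 14 is exactly B = 7 bytes: K' = 4b 76 54 66 dc 20 14.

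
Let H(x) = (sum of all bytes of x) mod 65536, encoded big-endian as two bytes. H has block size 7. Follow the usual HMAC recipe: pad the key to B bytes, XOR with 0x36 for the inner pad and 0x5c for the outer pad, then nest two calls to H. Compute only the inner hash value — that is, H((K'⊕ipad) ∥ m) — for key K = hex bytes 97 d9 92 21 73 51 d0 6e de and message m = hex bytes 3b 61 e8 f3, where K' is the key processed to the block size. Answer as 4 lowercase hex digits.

03ed

Key hex bytes 97 d9 92 21 73 51 d0 6e de is 9 bytes > B = 7, so hash it first: H(key) = 05 03, then zero-pad to 7 bytes: K' = 05 03 00 00 00 00 00.
K' ⊕ ipad = 33 35 36 36 36 36 36.
Inner input = 33 35 36 36 36 36 36 ∥ 3b 61 e8 f3.
Inner hash: sum = 51+53+54+54+54+54+54+59+97+232+243 = 1005 → 03 ed.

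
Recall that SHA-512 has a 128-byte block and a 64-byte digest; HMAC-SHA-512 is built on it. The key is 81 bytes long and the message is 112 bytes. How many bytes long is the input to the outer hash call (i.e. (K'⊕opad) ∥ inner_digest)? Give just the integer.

192

Key is 81 ≤ 128 bytes, zero-padded: |K'| = 128.
Outer input = (K'⊕opad) ∥ H(inner) → 128 + 64 = 192 bytes.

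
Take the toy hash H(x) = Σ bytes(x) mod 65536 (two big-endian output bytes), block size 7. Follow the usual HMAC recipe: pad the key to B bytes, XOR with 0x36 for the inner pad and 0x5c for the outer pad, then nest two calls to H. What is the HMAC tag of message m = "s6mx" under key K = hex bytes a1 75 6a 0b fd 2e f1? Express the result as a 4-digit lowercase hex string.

0422

Key hex bytes a1 75 6a 0b fd 2e f1 is exactly B = 7 bytes: K' = a1 75 6a 0b fd 2e f1.
K' ⊕ ipad = 97 43 5c 3d cb 18 c7.  K' ⊕ opad = fd 29 36 57 a1 72 ad.
Inner input = (K'⊕ipad) ∥ m = 97 43 5c 3d cb 18 c7 ∥ 73 36 6d 78.
Inner hash: sum = 151+67+92+61+203+24+199+115+54+109+120 = 1195 → 04 ab.
Outer input = (K'⊕opad) ∥ inner = fd 29 36 57 a1 72 ad ∥ 04 ab.
Outer hash (tag): sum = 253+41+54+87+161+114+173+4+171 = 1058 → 04 22.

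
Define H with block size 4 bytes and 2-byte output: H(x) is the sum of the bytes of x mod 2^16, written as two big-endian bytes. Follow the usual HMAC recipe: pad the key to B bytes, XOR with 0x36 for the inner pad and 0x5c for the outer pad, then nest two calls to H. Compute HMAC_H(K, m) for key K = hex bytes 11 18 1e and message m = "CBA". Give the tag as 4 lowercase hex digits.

01a9

Key hex bytes 11 18 1e is 3 bytes ≤ B = 4; zero-pad to 4 bytes: K' = 11 18 1e 00.
K' ⊕ ipad = 27 2e 28 36.  K' ⊕ opad = 4d 44 42 5c.
Inner input = (K'⊕ipad) ∥ m = 27 2e 28 36 ∥ 43 42 41.
Inner hash: sum = 39+46+40+54+67+66+65 = 377 → 01 79.
Outer input = (K'⊕opad) ∥ inner = 4d 44 42 5c ∥ 01 79.
Outer hash (tag): sum = 77+68+66+92+1+121 = 425 → 01 a9.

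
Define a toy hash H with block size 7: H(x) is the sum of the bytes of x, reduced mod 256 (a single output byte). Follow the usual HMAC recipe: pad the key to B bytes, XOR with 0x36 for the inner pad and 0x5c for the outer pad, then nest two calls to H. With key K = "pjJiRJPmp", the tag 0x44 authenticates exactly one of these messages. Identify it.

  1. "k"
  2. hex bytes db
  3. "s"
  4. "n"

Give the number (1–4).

Key "pjJiRJPmp" = 70 6a 4a 69 52 4a 50 6d 70 is 9 bytes > B = 7, so hash it first: H(key) = 56, then zero-pad to 7 bytes: K' = 56 00 00 00 00 00 00.
K' ⊕ ipad = 60 36 36 36 36 36 36; K' ⊕ opad = 0a 5c 5c 5c 5c 5c 5c.
m1: inner = H(60 36 36 36 36 36 36 6b) = 0f; tag = H(0a 5c 5c 5c 5c 5c 5c 0f) = 41
m2: inner = H(60 36 36 36 36 36 36 db) = 7f; tag = H(0a 5c 5c 5c 5c 5c 5c 7f) = b1
m3: inner = H(60 36 36 36 36 36 36 73) = 17; tag = H(0a 5c 5c 5c 5c 5c 5c 17) = 49
m4: inner = H(60 36 36 36 36 36 36 6e) = 12; tag = H(0a 5c 5c 5c 5c 5c 5c 12) = 44 ← matches

4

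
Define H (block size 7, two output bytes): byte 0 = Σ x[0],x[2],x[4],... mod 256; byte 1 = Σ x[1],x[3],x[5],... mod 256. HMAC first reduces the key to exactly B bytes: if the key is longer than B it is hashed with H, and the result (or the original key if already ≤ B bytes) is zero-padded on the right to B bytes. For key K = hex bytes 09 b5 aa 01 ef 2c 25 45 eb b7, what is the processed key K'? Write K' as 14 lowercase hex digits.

b2de0000000000

|K| = 10 > B = 7, so first hash the key.
H(K): even-index sum = 690 mod 256 = 178; odd-index sum = 478 mod 256 = 222 → b2 de.
Zero-pad H(K) = b2 de to 7 bytes: K' = b2 de 00 00 00 00 00.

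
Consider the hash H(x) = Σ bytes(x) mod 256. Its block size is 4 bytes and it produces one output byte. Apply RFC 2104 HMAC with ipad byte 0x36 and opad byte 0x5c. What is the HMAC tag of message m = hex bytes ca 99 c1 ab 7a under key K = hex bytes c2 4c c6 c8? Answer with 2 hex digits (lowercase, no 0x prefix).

81

Key hex bytes c2 4c c6 c8 is exactly B = 4 bytes: K' = c2 4c c6 c8.
K' ⊕ ipad = f4 7a f0 fe.  K' ⊕ opad = 9e 10 9a 94.
Inner input = (K'⊕ipad) ∥ m = f4 7a f0 fe ∥ ca 99 c1 ab 7a.
Inner hash: sum = 244+122+240+254+202+153+193+171+122 = 1701; mod 256 = 165 → a5.
Outer input = (K'⊕opad) ∥ inner = 9e 10 9a 94 ∥ a5.
Outer hash (tag): sum = 158+16+154+148+165 = 641; mod 256 = 129 → 81.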